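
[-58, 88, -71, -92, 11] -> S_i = Random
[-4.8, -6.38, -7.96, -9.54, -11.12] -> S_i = -4.80 + -1.58*i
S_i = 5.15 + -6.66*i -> [5.15, -1.51, -8.17, -14.83, -21.49]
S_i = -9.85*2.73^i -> [-9.85, -26.89, -73.41, -200.41, -547.13]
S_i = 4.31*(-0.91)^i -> [4.31, -3.92, 3.57, -3.25, 2.96]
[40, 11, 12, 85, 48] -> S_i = Random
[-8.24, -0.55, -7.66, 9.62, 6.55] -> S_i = Random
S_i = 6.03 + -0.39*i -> [6.03, 5.64, 5.25, 4.86, 4.47]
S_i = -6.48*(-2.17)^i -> [-6.48, 14.06, -30.51, 66.21, -143.69]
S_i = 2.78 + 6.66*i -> [2.78, 9.44, 16.1, 22.76, 29.42]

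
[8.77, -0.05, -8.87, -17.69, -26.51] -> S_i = 8.77 + -8.82*i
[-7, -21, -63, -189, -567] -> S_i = -7*3^i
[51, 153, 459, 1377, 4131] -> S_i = 51*3^i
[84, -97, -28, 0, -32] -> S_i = Random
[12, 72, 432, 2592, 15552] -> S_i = 12*6^i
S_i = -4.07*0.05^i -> [-4.07, -0.2, -0.01, -0.0, -0.0]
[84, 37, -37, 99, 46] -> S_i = Random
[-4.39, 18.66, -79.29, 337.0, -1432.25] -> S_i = -4.39*(-4.25)^i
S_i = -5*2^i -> [-5, -10, -20, -40, -80]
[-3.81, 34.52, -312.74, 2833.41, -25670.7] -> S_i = -3.81*(-9.06)^i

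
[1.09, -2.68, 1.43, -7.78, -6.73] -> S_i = Random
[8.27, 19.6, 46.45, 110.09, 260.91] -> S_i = 8.27*2.37^i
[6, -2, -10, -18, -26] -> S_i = 6 + -8*i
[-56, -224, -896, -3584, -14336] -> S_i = -56*4^i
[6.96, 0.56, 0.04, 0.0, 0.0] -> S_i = 6.96*0.08^i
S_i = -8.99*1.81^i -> [-8.99, -16.27, -29.45, -53.31, -96.49]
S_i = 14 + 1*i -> [14, 15, 16, 17, 18]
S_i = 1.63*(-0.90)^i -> [1.63, -1.47, 1.32, -1.19, 1.07]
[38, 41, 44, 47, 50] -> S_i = 38 + 3*i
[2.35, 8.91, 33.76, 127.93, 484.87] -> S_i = 2.35*3.79^i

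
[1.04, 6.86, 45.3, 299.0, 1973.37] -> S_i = 1.04*6.60^i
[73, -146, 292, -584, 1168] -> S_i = 73*-2^i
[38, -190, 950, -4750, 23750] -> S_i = 38*-5^i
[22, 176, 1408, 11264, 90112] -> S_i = 22*8^i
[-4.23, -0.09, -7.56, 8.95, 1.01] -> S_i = Random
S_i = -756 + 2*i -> [-756, -754, -752, -750, -748]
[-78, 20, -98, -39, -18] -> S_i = Random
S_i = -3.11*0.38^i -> [-3.11, -1.18, -0.45, -0.17, -0.06]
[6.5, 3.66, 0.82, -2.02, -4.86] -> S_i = 6.50 + -2.84*i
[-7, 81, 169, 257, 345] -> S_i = -7 + 88*i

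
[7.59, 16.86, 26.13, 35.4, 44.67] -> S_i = 7.59 + 9.27*i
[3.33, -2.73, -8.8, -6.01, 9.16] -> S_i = Random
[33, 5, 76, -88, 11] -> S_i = Random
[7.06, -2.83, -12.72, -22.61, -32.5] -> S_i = 7.06 + -9.89*i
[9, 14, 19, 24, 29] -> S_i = 9 + 5*i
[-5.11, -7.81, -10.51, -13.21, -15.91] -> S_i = -5.11 + -2.70*i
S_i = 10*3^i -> [10, 30, 90, 270, 810]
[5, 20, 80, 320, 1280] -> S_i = 5*4^i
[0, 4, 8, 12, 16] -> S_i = 0 + 4*i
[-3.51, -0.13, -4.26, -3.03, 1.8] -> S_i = Random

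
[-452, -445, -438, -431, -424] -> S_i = -452 + 7*i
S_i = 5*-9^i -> [5, -45, 405, -3645, 32805]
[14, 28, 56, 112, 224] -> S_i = 14*2^i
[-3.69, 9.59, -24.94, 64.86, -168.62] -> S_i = -3.69*(-2.60)^i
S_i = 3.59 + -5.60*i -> [3.59, -2.01, -7.61, -13.21, -18.81]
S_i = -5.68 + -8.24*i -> [-5.68, -13.92, -22.16, -30.4, -38.64]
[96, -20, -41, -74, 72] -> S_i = Random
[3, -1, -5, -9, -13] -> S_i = 3 + -4*i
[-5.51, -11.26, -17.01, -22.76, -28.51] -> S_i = -5.51 + -5.75*i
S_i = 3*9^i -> [3, 27, 243, 2187, 19683]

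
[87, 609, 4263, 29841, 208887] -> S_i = 87*7^i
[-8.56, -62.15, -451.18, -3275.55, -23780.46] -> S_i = -8.56*7.26^i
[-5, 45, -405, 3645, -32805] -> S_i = -5*-9^i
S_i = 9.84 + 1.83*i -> [9.84, 11.67, 13.5, 15.33, 17.16]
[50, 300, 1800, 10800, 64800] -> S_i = 50*6^i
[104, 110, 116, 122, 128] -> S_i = 104 + 6*i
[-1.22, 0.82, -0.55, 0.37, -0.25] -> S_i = -1.22*(-0.67)^i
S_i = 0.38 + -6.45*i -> [0.38, -6.07, -12.52, -18.97, -25.42]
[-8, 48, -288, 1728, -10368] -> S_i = -8*-6^i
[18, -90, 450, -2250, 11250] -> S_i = 18*-5^i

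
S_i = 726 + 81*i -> [726, 807, 888, 969, 1050]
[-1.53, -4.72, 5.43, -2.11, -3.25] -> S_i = Random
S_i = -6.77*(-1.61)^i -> [-6.77, 10.9, -17.55, 28.25, -45.49]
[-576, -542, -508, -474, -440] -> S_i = -576 + 34*i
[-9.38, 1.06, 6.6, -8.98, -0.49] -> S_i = Random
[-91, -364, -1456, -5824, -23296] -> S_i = -91*4^i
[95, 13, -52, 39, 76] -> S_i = Random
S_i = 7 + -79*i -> [7, -72, -151, -230, -309]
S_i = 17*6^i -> [17, 102, 612, 3672, 22032]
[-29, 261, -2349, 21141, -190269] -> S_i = -29*-9^i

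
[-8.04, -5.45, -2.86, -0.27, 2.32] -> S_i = -8.04 + 2.59*i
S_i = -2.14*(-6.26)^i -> [-2.14, 13.4, -83.86, 524.97, -3286.33]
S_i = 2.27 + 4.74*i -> [2.27, 7.01, 11.75, 16.49, 21.23]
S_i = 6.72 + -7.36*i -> [6.72, -0.64, -8.0, -15.36, -22.72]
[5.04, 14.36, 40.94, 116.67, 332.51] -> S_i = 5.04*2.85^i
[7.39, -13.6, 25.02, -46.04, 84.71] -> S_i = 7.39*(-1.84)^i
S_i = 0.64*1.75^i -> [0.64, 1.12, 1.96, 3.43, 6.0]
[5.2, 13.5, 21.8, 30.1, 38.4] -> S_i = 5.20 + 8.30*i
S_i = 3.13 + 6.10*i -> [3.13, 9.23, 15.33, 21.43, 27.53]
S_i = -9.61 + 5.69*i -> [-9.61, -3.92, 1.77, 7.46, 13.15]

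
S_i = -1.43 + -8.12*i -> [-1.43, -9.55, -17.67, -25.79, -33.91]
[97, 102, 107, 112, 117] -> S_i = 97 + 5*i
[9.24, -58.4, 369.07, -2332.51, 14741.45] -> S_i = 9.24*(-6.32)^i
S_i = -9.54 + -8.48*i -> [-9.54, -18.02, -26.5, -34.98, -43.46]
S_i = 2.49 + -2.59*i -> [2.49, -0.1, -2.69, -5.28, -7.87]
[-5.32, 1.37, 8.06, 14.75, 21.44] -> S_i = -5.32 + 6.69*i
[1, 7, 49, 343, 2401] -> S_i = 1*7^i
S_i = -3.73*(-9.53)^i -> [-3.73, 35.55, -338.76, 3228.4, -30766.67]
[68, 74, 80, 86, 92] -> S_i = 68 + 6*i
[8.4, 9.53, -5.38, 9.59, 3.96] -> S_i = Random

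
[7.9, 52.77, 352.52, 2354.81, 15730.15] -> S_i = 7.90*6.68^i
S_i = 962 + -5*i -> [962, 957, 952, 947, 942]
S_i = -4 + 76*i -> [-4, 72, 148, 224, 300]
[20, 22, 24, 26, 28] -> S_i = 20 + 2*i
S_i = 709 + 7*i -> [709, 716, 723, 730, 737]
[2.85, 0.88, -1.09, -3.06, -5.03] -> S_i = 2.85 + -1.97*i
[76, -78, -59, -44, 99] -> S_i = Random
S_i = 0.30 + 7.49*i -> [0.3, 7.79, 15.28, 22.77, 30.26]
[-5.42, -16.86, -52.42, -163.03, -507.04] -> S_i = -5.42*3.11^i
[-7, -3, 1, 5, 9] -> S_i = -7 + 4*i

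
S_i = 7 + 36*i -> [7, 43, 79, 115, 151]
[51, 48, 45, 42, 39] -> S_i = 51 + -3*i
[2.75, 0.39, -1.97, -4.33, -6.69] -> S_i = 2.75 + -2.36*i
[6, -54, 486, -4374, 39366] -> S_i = 6*-9^i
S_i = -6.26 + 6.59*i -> [-6.26, 0.33, 6.92, 13.51, 20.1]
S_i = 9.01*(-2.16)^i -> [9.01, -19.46, 42.04, -90.8, 196.13]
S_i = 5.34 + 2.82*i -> [5.34, 8.16, 10.98, 13.8, 16.62]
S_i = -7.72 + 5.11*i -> [-7.72, -2.61, 2.5, 7.61, 12.72]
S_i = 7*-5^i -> [7, -35, 175, -875, 4375]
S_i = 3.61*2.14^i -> [3.61, 7.73, 16.53, 35.38, 75.71]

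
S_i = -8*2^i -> [-8, -16, -32, -64, -128]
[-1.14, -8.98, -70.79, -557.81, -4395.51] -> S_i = -1.14*7.88^i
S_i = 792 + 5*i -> [792, 797, 802, 807, 812]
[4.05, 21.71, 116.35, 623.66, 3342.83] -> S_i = 4.05*5.36^i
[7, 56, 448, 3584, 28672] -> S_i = 7*8^i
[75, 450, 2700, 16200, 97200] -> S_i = 75*6^i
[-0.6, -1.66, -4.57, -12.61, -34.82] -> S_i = -0.60*2.76^i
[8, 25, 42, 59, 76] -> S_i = 8 + 17*i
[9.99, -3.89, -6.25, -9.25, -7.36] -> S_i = Random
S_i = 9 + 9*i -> [9, 18, 27, 36, 45]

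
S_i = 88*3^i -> [88, 264, 792, 2376, 7128]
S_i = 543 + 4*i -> [543, 547, 551, 555, 559]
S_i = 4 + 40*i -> [4, 44, 84, 124, 164]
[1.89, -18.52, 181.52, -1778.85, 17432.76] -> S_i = 1.89*(-9.80)^i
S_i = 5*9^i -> [5, 45, 405, 3645, 32805]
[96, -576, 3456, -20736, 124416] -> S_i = 96*-6^i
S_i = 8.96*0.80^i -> [8.96, 7.17, 5.73, 4.59, 3.67]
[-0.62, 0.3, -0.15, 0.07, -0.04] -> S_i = -0.62*(-0.49)^i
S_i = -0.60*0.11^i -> [-0.6, -0.07, -0.01, -0.0, -0.0]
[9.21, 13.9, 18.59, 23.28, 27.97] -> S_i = 9.21 + 4.69*i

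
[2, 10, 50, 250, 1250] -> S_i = 2*5^i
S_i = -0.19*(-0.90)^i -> [-0.19, 0.17, -0.15, 0.14, -0.12]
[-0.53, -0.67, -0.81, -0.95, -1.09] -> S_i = -0.53 + -0.14*i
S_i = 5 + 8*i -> [5, 13, 21, 29, 37]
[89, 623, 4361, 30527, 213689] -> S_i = 89*7^i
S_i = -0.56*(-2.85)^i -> [-0.56, 1.6, -4.55, 12.96, -36.95]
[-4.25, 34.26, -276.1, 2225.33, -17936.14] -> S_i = -4.25*(-8.06)^i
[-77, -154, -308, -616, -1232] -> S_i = -77*2^i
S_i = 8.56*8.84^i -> [8.56, 75.67, 668.93, 5913.31, 52273.65]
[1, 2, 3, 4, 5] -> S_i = 1 + 1*i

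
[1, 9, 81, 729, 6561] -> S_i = 1*9^i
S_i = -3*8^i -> [-3, -24, -192, -1536, -12288]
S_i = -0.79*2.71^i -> [-0.79, -2.14, -5.8, -15.72, -42.61]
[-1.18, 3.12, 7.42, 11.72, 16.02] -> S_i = -1.18 + 4.30*i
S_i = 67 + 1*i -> [67, 68, 69, 70, 71]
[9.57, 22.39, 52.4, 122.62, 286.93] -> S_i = 9.57*2.34^i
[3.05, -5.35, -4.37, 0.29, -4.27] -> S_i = Random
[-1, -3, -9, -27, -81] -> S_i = -1*3^i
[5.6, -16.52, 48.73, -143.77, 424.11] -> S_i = 5.60*(-2.95)^i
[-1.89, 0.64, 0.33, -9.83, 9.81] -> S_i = Random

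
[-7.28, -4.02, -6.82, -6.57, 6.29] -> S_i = Random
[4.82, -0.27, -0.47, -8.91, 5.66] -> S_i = Random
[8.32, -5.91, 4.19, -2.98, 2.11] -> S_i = 8.32*(-0.71)^i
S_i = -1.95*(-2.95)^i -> [-1.95, 5.75, -16.97, 50.06, -147.68]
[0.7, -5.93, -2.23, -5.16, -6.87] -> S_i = Random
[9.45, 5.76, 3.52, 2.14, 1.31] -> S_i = 9.45*0.61^i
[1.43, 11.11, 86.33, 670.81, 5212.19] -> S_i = 1.43*7.77^i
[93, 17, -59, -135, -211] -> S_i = 93 + -76*i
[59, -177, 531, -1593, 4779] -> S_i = 59*-3^i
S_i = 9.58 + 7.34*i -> [9.58, 16.92, 24.26, 31.6, 38.94]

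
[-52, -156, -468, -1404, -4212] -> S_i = -52*3^i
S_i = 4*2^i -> [4, 8, 16, 32, 64]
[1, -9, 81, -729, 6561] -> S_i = 1*-9^i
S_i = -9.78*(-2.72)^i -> [-9.78, 26.6, -72.36, 196.81, -535.32]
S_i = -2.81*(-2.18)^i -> [-2.81, 6.13, -13.35, 29.11, -63.46]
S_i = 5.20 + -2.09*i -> [5.2, 3.11, 1.02, -1.07, -3.16]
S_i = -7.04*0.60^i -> [-7.04, -4.22, -2.53, -1.52, -0.91]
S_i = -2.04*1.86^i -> [-2.04, -3.79, -7.06, -13.13, -24.42]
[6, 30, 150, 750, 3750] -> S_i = 6*5^i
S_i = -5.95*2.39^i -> [-5.95, -14.22, -33.99, -81.23, -194.14]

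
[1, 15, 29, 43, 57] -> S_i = 1 + 14*i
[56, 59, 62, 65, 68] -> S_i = 56 + 3*i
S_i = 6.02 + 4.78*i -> [6.02, 10.8, 15.58, 20.36, 25.14]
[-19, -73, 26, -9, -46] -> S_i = Random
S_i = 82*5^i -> [82, 410, 2050, 10250, 51250]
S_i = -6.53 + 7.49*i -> [-6.53, 0.96, 8.45, 15.94, 23.43]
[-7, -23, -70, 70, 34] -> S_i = Random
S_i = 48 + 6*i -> [48, 54, 60, 66, 72]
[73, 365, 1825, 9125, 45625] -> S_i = 73*5^i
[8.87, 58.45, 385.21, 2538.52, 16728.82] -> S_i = 8.87*6.59^i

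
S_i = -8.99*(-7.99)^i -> [-8.99, 71.83, -573.92, 4585.64, -36639.27]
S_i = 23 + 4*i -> [23, 27, 31, 35, 39]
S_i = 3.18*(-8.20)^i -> [3.18, -26.08, 213.82, -1753.35, 14377.47]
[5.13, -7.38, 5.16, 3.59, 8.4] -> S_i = Random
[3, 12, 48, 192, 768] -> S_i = 3*4^i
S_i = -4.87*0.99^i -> [-4.87, -4.82, -4.77, -4.73, -4.68]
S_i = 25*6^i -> [25, 150, 900, 5400, 32400]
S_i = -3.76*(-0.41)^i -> [-3.76, 1.54, -0.63, 0.26, -0.11]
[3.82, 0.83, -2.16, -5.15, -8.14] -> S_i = 3.82 + -2.99*i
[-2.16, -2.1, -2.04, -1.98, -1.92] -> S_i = -2.16 + 0.06*i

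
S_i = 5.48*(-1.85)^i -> [5.48, -10.14, 18.76, -34.7, 64.19]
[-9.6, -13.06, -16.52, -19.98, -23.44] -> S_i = -9.60 + -3.46*i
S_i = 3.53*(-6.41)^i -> [3.53, -22.63, 145.04, -929.71, 5959.46]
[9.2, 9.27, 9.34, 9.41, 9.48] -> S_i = 9.20 + 0.07*i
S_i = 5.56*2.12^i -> [5.56, 11.79, 24.99, 52.98, 112.31]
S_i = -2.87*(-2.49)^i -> [-2.87, 7.15, -17.79, 44.31, -110.33]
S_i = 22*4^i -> [22, 88, 352, 1408, 5632]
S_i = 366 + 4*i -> [366, 370, 374, 378, 382]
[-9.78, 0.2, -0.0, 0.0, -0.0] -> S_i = -9.78*(-0.02)^i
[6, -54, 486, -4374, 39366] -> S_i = 6*-9^i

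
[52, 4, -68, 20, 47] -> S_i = Random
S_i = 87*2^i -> [87, 174, 348, 696, 1392]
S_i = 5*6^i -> [5, 30, 180, 1080, 6480]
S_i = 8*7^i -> [8, 56, 392, 2744, 19208]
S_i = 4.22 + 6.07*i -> [4.22, 10.29, 16.36, 22.43, 28.5]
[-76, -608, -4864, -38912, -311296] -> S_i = -76*8^i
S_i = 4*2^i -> [4, 8, 16, 32, 64]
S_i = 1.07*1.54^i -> [1.07, 1.65, 2.54, 3.91, 6.02]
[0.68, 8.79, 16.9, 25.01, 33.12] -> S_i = 0.68 + 8.11*i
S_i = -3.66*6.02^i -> [-3.66, -22.03, -132.64, -798.49, -4806.92]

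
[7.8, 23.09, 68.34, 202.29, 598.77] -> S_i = 7.80*2.96^i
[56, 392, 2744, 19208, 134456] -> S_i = 56*7^i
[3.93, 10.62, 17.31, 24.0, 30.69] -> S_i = 3.93 + 6.69*i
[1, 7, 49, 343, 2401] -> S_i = 1*7^i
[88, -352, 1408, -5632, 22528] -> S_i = 88*-4^i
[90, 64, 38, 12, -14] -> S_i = 90 + -26*i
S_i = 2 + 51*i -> [2, 53, 104, 155, 206]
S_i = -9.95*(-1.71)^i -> [-9.95, 17.01, -29.09, 49.75, -85.08]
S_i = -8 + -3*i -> [-8, -11, -14, -17, -20]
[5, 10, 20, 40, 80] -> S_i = 5*2^i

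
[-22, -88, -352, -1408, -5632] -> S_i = -22*4^i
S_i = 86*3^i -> [86, 258, 774, 2322, 6966]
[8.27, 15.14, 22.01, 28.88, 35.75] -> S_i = 8.27 + 6.87*i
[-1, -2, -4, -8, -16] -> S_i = -1*2^i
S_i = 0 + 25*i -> [0, 25, 50, 75, 100]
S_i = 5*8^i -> [5, 40, 320, 2560, 20480]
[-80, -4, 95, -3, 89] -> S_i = Random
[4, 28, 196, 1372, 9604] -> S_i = 4*7^i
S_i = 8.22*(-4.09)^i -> [8.22, -33.62, 137.5, -562.4, 2300.2]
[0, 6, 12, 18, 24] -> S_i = 0 + 6*i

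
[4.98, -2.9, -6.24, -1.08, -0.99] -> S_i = Random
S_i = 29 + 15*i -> [29, 44, 59, 74, 89]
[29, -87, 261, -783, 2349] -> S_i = 29*-3^i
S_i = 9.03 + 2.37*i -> [9.03, 11.4, 13.77, 16.14, 18.51]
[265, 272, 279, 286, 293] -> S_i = 265 + 7*i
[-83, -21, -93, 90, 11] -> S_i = Random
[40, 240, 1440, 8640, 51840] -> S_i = 40*6^i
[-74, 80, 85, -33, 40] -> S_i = Random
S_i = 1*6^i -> [1, 6, 36, 216, 1296]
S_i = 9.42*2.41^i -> [9.42, 22.7, 54.71, 131.86, 317.77]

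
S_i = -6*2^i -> [-6, -12, -24, -48, -96]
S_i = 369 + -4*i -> [369, 365, 361, 357, 353]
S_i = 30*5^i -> [30, 150, 750, 3750, 18750]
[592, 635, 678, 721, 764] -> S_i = 592 + 43*i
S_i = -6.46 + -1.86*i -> [-6.46, -8.32, -10.18, -12.04, -13.9]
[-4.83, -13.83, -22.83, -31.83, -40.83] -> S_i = -4.83 + -9.00*i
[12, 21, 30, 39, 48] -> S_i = 12 + 9*i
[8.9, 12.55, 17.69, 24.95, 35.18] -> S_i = 8.90*1.41^i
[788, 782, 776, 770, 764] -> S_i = 788 + -6*i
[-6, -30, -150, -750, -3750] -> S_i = -6*5^i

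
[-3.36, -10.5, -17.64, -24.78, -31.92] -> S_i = -3.36 + -7.14*i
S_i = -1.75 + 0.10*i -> [-1.75, -1.65, -1.55, -1.45, -1.35]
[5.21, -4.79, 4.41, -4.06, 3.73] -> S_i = 5.21*(-0.92)^i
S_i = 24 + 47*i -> [24, 71, 118, 165, 212]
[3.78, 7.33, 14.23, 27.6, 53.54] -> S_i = 3.78*1.94^i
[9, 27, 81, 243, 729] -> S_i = 9*3^i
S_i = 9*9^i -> [9, 81, 729, 6561, 59049]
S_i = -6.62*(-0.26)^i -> [-6.62, 1.72, -0.45, 0.12, -0.03]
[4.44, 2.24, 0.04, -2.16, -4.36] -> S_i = 4.44 + -2.20*i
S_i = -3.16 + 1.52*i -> [-3.16, -1.64, -0.12, 1.4, 2.92]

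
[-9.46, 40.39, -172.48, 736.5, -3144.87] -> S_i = -9.46*(-4.27)^i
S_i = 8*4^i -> [8, 32, 128, 512, 2048]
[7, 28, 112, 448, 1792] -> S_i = 7*4^i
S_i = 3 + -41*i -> [3, -38, -79, -120, -161]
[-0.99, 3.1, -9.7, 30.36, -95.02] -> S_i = -0.99*(-3.13)^i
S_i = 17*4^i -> [17, 68, 272, 1088, 4352]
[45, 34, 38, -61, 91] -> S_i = Random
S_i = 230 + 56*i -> [230, 286, 342, 398, 454]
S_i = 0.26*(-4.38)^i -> [0.26, -1.14, 4.99, -21.85, 95.69]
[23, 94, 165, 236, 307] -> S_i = 23 + 71*i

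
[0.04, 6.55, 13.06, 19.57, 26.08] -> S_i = 0.04 + 6.51*i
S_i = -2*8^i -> [-2, -16, -128, -1024, -8192]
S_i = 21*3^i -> [21, 63, 189, 567, 1701]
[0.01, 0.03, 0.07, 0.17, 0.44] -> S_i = 0.01*2.58^i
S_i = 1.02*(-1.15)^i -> [1.02, -1.17, 1.35, -1.55, 1.78]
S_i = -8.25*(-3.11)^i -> [-8.25, 25.66, -79.79, 248.16, -771.78]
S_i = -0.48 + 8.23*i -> [-0.48, 7.75, 15.98, 24.21, 32.44]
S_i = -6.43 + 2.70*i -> [-6.43, -3.73, -1.03, 1.67, 4.37]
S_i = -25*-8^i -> [-25, 200, -1600, 12800, -102400]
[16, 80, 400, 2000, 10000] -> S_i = 16*5^i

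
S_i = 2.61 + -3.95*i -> [2.61, -1.34, -5.29, -9.24, -13.19]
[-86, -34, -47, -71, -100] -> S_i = Random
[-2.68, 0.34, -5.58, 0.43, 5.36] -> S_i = Random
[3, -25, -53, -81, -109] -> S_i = 3 + -28*i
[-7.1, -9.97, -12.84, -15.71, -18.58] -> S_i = -7.10 + -2.87*i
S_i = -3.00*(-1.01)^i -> [-3.0, 3.03, -3.06, 3.09, -3.12]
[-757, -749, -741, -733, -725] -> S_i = -757 + 8*i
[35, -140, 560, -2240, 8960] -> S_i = 35*-4^i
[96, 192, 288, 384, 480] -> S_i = 96 + 96*i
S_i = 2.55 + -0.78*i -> [2.55, 1.77, 0.99, 0.21, -0.57]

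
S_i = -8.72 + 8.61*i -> [-8.72, -0.11, 8.5, 17.11, 25.72]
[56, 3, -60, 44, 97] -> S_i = Random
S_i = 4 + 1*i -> [4, 5, 6, 7, 8]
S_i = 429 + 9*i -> [429, 438, 447, 456, 465]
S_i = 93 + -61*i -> [93, 32, -29, -90, -151]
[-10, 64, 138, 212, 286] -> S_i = -10 + 74*i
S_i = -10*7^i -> [-10, -70, -490, -3430, -24010]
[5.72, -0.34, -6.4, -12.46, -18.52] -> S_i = 5.72 + -6.06*i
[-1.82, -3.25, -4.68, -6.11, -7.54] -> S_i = -1.82 + -1.43*i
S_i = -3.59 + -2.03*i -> [-3.59, -5.62, -7.65, -9.68, -11.71]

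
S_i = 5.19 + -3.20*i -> [5.19, 1.99, -1.21, -4.41, -7.61]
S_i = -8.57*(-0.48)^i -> [-8.57, 4.11, -1.97, 0.95, -0.45]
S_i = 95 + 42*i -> [95, 137, 179, 221, 263]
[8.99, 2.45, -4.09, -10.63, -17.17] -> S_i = 8.99 + -6.54*i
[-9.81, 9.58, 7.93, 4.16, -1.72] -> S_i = Random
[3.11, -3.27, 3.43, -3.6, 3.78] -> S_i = 3.11*(-1.05)^i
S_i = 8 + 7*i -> [8, 15, 22, 29, 36]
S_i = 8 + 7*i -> [8, 15, 22, 29, 36]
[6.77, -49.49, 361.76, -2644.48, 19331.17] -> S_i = 6.77*(-7.31)^i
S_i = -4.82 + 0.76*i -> [-4.82, -4.06, -3.3, -2.54, -1.78]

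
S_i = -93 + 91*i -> [-93, -2, 89, 180, 271]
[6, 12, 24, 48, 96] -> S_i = 6*2^i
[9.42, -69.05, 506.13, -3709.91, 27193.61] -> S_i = 9.42*(-7.33)^i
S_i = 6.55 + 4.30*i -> [6.55, 10.85, 15.15, 19.45, 23.75]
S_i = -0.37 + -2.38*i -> [-0.37, -2.75, -5.13, -7.51, -9.89]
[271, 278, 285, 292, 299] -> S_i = 271 + 7*i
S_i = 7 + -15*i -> [7, -8, -23, -38, -53]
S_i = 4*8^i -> [4, 32, 256, 2048, 16384]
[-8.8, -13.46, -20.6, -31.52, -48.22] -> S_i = -8.80*1.53^i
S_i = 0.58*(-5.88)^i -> [0.58, -3.41, 20.05, -117.91, 693.33]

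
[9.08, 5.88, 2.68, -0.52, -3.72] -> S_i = 9.08 + -3.20*i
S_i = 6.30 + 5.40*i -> [6.3, 11.7, 17.1, 22.5, 27.9]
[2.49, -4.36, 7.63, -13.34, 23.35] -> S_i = 2.49*(-1.75)^i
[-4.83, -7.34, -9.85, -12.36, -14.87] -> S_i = -4.83 + -2.51*i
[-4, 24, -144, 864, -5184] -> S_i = -4*-6^i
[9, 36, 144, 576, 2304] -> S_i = 9*4^i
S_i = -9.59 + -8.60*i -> [-9.59, -18.19, -26.79, -35.39, -43.99]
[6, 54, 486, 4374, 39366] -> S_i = 6*9^i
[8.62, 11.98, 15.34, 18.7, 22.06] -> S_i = 8.62 + 3.36*i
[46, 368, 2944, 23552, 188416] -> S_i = 46*8^i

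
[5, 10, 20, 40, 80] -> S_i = 5*2^i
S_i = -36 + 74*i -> [-36, 38, 112, 186, 260]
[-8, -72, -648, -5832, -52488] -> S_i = -8*9^i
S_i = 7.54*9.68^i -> [7.54, 72.99, 706.52, 6839.08, 66202.25]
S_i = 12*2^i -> [12, 24, 48, 96, 192]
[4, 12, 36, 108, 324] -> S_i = 4*3^i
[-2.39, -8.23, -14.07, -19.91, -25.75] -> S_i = -2.39 + -5.84*i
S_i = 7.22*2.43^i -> [7.22, 17.54, 42.63, 103.6, 251.75]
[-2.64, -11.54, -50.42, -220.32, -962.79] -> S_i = -2.64*4.37^i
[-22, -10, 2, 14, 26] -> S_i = -22 + 12*i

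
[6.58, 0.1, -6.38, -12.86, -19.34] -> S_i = 6.58 + -6.48*i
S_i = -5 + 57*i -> [-5, 52, 109, 166, 223]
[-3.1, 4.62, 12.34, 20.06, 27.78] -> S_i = -3.10 + 7.72*i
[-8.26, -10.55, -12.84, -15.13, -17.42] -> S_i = -8.26 + -2.29*i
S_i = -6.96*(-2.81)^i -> [-6.96, 19.56, -54.96, 154.43, -433.94]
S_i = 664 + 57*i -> [664, 721, 778, 835, 892]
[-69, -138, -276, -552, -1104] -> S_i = -69*2^i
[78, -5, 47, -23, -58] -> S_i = Random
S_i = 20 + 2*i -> [20, 22, 24, 26, 28]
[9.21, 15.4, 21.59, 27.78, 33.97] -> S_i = 9.21 + 6.19*i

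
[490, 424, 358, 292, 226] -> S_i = 490 + -66*i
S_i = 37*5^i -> [37, 185, 925, 4625, 23125]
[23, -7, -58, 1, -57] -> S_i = Random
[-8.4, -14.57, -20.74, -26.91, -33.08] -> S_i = -8.40 + -6.17*i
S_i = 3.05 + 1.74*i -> [3.05, 4.79, 6.53, 8.27, 10.01]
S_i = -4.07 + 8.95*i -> [-4.07, 4.88, 13.83, 22.78, 31.73]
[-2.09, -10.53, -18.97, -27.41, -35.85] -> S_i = -2.09 + -8.44*i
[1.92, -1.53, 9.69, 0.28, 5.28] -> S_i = Random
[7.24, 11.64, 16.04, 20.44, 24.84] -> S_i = 7.24 + 4.40*i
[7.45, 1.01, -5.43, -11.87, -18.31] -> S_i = 7.45 + -6.44*i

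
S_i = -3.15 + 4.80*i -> [-3.15, 1.65, 6.45, 11.25, 16.05]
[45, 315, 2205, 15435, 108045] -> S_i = 45*7^i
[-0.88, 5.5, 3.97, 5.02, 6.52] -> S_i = Random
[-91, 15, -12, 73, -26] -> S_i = Random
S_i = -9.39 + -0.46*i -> [-9.39, -9.85, -10.31, -10.77, -11.23]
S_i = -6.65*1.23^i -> [-6.65, -8.18, -10.06, -12.37, -15.22]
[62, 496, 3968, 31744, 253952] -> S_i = 62*8^i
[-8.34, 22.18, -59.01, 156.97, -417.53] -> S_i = -8.34*(-2.66)^i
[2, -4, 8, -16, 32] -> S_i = 2*-2^i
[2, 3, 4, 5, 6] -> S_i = 2 + 1*i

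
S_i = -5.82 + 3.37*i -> [-5.82, -2.45, 0.92, 4.29, 7.66]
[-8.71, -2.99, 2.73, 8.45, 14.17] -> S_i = -8.71 + 5.72*i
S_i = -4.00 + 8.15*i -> [-4.0, 4.15, 12.3, 20.45, 28.6]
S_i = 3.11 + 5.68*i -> [3.11, 8.79, 14.47, 20.15, 25.83]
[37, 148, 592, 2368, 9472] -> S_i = 37*4^i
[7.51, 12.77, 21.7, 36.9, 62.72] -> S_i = 7.51*1.70^i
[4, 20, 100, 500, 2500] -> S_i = 4*5^i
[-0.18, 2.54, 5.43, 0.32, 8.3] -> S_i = Random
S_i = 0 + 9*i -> [0, 9, 18, 27, 36]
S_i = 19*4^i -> [19, 76, 304, 1216, 4864]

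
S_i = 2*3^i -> [2, 6, 18, 54, 162]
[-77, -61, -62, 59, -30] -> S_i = Random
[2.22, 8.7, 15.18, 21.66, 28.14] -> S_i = 2.22 + 6.48*i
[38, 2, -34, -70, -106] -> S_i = 38 + -36*i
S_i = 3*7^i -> [3, 21, 147, 1029, 7203]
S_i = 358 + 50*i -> [358, 408, 458, 508, 558]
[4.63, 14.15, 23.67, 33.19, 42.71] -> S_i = 4.63 + 9.52*i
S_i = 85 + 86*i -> [85, 171, 257, 343, 429]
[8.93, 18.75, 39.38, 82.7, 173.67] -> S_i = 8.93*2.10^i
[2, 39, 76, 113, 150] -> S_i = 2 + 37*i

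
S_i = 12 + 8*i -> [12, 20, 28, 36, 44]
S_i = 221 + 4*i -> [221, 225, 229, 233, 237]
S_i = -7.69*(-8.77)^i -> [-7.69, 67.44, -591.46, 5187.11, -45490.92]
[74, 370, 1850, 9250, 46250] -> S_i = 74*5^i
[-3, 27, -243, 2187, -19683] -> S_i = -3*-9^i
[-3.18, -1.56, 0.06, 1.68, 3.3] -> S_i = -3.18 + 1.62*i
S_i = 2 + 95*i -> [2, 97, 192, 287, 382]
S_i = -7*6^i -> [-7, -42, -252, -1512, -9072]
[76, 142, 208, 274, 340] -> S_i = 76 + 66*i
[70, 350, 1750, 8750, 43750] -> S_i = 70*5^i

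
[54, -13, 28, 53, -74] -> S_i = Random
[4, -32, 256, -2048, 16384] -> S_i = 4*-8^i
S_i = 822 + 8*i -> [822, 830, 838, 846, 854]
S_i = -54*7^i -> [-54, -378, -2646, -18522, -129654]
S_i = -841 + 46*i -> [-841, -795, -749, -703, -657]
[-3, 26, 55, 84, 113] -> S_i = -3 + 29*i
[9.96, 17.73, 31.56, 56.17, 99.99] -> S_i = 9.96*1.78^i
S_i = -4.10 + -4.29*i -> [-4.1, -8.39, -12.68, -16.97, -21.26]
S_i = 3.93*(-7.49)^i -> [3.93, -29.44, 220.47, -1651.35, 12368.58]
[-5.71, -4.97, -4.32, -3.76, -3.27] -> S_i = -5.71*0.87^i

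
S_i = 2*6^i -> [2, 12, 72, 432, 2592]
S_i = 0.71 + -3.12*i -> [0.71, -2.41, -5.53, -8.65, -11.77]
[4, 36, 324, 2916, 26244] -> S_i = 4*9^i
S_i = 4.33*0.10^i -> [4.33, 0.43, 0.04, 0.0, 0.0]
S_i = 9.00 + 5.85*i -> [9.0, 14.85, 20.7, 26.55, 32.4]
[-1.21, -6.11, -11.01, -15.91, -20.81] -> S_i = -1.21 + -4.90*i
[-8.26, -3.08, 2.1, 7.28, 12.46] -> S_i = -8.26 + 5.18*i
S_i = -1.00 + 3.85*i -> [-1.0, 2.85, 6.7, 10.55, 14.4]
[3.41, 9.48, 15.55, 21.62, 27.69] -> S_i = 3.41 + 6.07*i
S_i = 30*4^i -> [30, 120, 480, 1920, 7680]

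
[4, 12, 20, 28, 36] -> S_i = 4 + 8*i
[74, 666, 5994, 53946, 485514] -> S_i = 74*9^i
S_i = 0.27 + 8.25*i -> [0.27, 8.52, 16.77, 25.02, 33.27]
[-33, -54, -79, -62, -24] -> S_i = Random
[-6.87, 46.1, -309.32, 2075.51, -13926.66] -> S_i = -6.87*(-6.71)^i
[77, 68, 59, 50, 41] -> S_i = 77 + -9*i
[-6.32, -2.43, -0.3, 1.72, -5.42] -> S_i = Random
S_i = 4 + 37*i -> [4, 41, 78, 115, 152]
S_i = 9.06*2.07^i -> [9.06, 18.75, 38.82, 80.36, 166.34]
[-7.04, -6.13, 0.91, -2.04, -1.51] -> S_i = Random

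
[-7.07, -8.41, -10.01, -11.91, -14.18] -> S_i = -7.07*1.19^i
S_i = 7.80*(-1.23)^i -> [7.8, -9.59, 11.8, -14.51, 17.85]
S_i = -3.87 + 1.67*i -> [-3.87, -2.2, -0.53, 1.14, 2.81]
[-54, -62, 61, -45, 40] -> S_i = Random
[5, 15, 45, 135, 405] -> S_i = 5*3^i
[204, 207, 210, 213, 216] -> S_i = 204 + 3*i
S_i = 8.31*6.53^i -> [8.31, 54.26, 354.35, 2313.88, 15109.63]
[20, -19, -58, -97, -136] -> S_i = 20 + -39*i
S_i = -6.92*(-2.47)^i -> [-6.92, 17.09, -42.22, 104.28, -257.57]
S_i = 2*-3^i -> [2, -6, 18, -54, 162]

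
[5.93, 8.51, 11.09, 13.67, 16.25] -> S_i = 5.93 + 2.58*i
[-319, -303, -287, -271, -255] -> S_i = -319 + 16*i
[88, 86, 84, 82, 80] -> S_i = 88 + -2*i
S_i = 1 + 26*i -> [1, 27, 53, 79, 105]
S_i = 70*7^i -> [70, 490, 3430, 24010, 168070]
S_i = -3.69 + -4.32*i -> [-3.69, -8.01, -12.33, -16.65, -20.97]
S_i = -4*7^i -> [-4, -28, -196, -1372, -9604]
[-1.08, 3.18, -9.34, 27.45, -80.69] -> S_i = -1.08*(-2.94)^i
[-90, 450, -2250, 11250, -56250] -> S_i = -90*-5^i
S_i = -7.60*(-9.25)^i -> [-7.6, 70.3, -650.28, 6015.04, -55639.15]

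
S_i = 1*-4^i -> [1, -4, 16, -64, 256]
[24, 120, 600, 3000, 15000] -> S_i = 24*5^i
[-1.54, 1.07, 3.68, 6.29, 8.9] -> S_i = -1.54 + 2.61*i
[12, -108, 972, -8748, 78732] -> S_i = 12*-9^i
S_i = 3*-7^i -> [3, -21, 147, -1029, 7203]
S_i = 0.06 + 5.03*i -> [0.06, 5.09, 10.12, 15.15, 20.18]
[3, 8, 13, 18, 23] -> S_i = 3 + 5*i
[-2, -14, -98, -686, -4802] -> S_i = -2*7^i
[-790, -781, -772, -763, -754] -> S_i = -790 + 9*i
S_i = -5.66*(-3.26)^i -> [-5.66, 18.45, -60.15, 196.1, -639.27]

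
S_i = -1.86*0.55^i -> [-1.86, -1.02, -0.56, -0.31, -0.17]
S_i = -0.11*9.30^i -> [-0.11, -1.02, -9.51, -88.48, -822.86]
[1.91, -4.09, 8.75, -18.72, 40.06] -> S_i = 1.91*(-2.14)^i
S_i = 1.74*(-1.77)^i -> [1.74, -3.08, 5.45, -9.65, 17.08]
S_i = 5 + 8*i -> [5, 13, 21, 29, 37]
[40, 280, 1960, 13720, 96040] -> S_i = 40*7^i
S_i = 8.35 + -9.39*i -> [8.35, -1.04, -10.43, -19.82, -29.21]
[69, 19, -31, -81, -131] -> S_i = 69 + -50*i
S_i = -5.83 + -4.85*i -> [-5.83, -10.68, -15.53, -20.38, -25.23]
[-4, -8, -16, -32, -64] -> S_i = -4*2^i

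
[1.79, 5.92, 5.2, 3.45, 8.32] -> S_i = Random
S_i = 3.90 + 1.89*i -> [3.9, 5.79, 7.68, 9.57, 11.46]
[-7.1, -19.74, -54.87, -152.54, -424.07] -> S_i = -7.10*2.78^i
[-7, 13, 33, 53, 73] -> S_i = -7 + 20*i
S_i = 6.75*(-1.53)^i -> [6.75, -10.33, 15.8, -24.18, 36.99]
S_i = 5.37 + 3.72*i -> [5.37, 9.09, 12.81, 16.53, 20.25]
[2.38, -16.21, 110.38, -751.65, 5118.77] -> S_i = 2.38*(-6.81)^i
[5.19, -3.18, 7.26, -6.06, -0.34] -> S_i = Random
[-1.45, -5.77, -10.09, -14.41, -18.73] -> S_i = -1.45 + -4.32*i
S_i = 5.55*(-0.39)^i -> [5.55, -2.16, 0.84, -0.33, 0.13]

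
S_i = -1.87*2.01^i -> [-1.87, -3.76, -7.55, -15.19, -30.52]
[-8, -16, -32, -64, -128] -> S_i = -8*2^i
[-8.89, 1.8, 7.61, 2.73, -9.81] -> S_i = Random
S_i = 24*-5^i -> [24, -120, 600, -3000, 15000]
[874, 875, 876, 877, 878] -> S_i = 874 + 1*i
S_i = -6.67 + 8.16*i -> [-6.67, 1.49, 9.65, 17.81, 25.97]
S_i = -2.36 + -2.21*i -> [-2.36, -4.57, -6.78, -8.99, -11.2]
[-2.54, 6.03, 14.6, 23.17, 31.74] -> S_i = -2.54 + 8.57*i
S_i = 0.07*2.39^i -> [0.07, 0.17, 0.4, 0.96, 2.28]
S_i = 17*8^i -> [17, 136, 1088, 8704, 69632]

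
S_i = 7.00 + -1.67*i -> [7.0, 5.33, 3.66, 1.99, 0.32]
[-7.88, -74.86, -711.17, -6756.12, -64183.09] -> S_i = -7.88*9.50^i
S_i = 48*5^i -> [48, 240, 1200, 6000, 30000]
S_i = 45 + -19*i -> [45, 26, 7, -12, -31]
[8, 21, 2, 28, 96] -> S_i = Random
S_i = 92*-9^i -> [92, -828, 7452, -67068, 603612]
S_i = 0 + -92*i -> [0, -92, -184, -276, -368]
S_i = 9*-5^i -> [9, -45, 225, -1125, 5625]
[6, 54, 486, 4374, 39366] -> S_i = 6*9^i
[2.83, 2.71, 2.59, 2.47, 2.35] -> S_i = 2.83 + -0.12*i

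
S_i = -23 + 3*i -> [-23, -20, -17, -14, -11]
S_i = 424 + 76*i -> [424, 500, 576, 652, 728]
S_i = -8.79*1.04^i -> [-8.79, -9.14, -9.51, -9.89, -10.28]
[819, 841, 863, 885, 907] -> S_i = 819 + 22*i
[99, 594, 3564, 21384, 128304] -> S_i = 99*6^i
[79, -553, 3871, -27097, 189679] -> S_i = 79*-7^i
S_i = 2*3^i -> [2, 6, 18, 54, 162]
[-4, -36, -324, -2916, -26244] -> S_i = -4*9^i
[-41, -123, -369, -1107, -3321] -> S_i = -41*3^i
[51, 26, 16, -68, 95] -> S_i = Random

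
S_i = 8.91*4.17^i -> [8.91, 37.15, 154.94, 646.08, 2694.15]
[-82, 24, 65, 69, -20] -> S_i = Random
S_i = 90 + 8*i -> [90, 98, 106, 114, 122]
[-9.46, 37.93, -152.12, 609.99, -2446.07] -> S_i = -9.46*(-4.01)^i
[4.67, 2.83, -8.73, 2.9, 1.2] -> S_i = Random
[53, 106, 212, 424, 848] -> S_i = 53*2^i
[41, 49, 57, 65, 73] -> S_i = 41 + 8*i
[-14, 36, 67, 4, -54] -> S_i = Random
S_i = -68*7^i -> [-68, -476, -3332, -23324, -163268]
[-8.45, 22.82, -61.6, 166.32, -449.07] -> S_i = -8.45*(-2.70)^i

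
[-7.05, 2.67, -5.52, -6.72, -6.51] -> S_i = Random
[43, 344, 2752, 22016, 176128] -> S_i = 43*8^i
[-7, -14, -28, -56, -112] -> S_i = -7*2^i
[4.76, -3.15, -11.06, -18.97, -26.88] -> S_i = 4.76 + -7.91*i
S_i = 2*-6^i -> [2, -12, 72, -432, 2592]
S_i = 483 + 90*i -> [483, 573, 663, 753, 843]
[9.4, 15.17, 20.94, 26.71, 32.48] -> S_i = 9.40 + 5.77*i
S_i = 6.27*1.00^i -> [6.27, 6.27, 6.27, 6.27, 6.27]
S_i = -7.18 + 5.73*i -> [-7.18, -1.45, 4.28, 10.01, 15.74]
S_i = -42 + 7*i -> [-42, -35, -28, -21, -14]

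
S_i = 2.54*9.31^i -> [2.54, 23.65, 220.16, 2049.66, 19082.38]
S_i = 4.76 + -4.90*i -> [4.76, -0.14, -5.04, -9.94, -14.84]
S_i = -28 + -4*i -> [-28, -32, -36, -40, -44]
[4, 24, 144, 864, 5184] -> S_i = 4*6^i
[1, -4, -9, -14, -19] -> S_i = 1 + -5*i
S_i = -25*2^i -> [-25, -50, -100, -200, -400]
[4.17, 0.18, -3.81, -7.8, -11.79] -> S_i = 4.17 + -3.99*i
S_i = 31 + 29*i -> [31, 60, 89, 118, 147]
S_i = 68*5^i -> [68, 340, 1700, 8500, 42500]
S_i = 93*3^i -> [93, 279, 837, 2511, 7533]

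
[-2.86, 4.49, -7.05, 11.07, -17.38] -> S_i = -2.86*(-1.57)^i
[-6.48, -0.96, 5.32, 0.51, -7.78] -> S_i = Random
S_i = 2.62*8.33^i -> [2.62, 21.82, 181.8, 1514.38, 12614.83]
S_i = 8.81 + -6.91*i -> [8.81, 1.9, -5.01, -11.92, -18.83]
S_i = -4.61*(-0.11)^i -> [-4.61, 0.51, -0.06, 0.01, -0.0]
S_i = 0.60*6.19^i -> [0.6, 3.71, 22.99, 142.31, 880.87]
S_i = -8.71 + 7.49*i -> [-8.71, -1.22, 6.27, 13.76, 21.25]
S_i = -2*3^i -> [-2, -6, -18, -54, -162]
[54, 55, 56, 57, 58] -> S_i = 54 + 1*i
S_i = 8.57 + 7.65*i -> [8.57, 16.22, 23.87, 31.52, 39.17]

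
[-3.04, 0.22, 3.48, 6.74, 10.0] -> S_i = -3.04 + 3.26*i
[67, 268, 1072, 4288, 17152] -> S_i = 67*4^i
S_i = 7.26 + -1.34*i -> [7.26, 5.92, 4.58, 3.24, 1.9]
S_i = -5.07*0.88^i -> [-5.07, -4.46, -3.93, -3.46, -3.04]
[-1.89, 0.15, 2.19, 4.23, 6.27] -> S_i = -1.89 + 2.04*i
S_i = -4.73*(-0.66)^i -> [-4.73, 3.12, -2.06, 1.36, -0.9]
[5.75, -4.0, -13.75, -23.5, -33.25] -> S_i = 5.75 + -9.75*i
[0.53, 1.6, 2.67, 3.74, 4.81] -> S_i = 0.53 + 1.07*i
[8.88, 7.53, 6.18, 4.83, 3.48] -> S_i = 8.88 + -1.35*i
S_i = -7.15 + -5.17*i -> [-7.15, -12.32, -17.49, -22.66, -27.83]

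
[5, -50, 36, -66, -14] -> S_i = Random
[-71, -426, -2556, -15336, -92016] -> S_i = -71*6^i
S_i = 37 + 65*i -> [37, 102, 167, 232, 297]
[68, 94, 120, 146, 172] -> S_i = 68 + 26*i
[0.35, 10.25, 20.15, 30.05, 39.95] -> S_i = 0.35 + 9.90*i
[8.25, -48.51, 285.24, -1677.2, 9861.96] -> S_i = 8.25*(-5.88)^i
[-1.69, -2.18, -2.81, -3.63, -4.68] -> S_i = -1.69*1.29^i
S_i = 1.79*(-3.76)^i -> [1.79, -6.73, 25.31, -95.15, 357.77]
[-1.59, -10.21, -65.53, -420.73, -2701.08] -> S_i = -1.59*6.42^i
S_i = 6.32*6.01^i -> [6.32, 37.98, 228.28, 1371.96, 8245.46]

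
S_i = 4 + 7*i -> [4, 11, 18, 25, 32]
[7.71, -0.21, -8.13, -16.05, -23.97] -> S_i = 7.71 + -7.92*i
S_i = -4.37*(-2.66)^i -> [-4.37, 11.62, -30.92, 82.25, -218.78]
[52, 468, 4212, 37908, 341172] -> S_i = 52*9^i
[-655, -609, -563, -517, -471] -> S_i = -655 + 46*i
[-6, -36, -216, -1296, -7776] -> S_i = -6*6^i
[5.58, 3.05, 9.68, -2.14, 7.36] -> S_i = Random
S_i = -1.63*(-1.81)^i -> [-1.63, 2.95, -5.34, 9.67, -17.49]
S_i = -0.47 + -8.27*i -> [-0.47, -8.74, -17.01, -25.28, -33.55]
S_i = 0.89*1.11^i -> [0.89, 0.99, 1.1, 1.22, 1.35]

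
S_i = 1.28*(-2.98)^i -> [1.28, -3.81, 11.37, -33.87, 100.94]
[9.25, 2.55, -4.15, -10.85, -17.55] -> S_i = 9.25 + -6.70*i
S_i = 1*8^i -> [1, 8, 64, 512, 4096]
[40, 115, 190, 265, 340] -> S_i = 40 + 75*i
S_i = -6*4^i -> [-6, -24, -96, -384, -1536]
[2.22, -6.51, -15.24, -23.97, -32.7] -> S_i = 2.22 + -8.73*i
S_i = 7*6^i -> [7, 42, 252, 1512, 9072]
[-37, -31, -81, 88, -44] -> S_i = Random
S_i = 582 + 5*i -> [582, 587, 592, 597, 602]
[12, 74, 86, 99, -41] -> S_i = Random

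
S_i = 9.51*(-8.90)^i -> [9.51, -84.64, 753.29, -6704.26, 59667.87]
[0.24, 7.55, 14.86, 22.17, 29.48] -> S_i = 0.24 + 7.31*i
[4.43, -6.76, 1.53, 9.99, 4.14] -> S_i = Random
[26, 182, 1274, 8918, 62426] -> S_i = 26*7^i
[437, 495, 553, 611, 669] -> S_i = 437 + 58*i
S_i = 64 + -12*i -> [64, 52, 40, 28, 16]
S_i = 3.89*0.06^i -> [3.89, 0.23, 0.01, 0.0, 0.0]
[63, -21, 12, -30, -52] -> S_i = Random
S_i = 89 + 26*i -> [89, 115, 141, 167, 193]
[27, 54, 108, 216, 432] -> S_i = 27*2^i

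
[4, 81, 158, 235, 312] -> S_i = 4 + 77*i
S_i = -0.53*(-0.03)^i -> [-0.53, 0.02, -0.0, 0.0, -0.0]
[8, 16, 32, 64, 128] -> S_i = 8*2^i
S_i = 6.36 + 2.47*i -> [6.36, 8.83, 11.3, 13.77, 16.24]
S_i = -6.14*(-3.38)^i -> [-6.14, 20.75, -70.15, 237.09, -801.37]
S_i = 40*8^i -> [40, 320, 2560, 20480, 163840]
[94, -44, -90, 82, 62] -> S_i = Random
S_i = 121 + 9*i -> [121, 130, 139, 148, 157]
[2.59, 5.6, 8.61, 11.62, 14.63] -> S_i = 2.59 + 3.01*i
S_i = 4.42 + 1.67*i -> [4.42, 6.09, 7.76, 9.43, 11.1]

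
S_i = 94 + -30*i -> [94, 64, 34, 4, -26]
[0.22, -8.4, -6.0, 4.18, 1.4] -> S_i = Random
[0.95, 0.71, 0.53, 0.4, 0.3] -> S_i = 0.95*0.75^i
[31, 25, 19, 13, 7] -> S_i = 31 + -6*i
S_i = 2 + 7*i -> [2, 9, 16, 23, 30]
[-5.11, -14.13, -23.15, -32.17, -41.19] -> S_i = -5.11 + -9.02*i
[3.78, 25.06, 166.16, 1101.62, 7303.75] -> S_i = 3.78*6.63^i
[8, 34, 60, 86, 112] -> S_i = 8 + 26*i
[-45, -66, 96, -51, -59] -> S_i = Random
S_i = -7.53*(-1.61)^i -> [-7.53, 12.12, -19.52, 31.42, -50.59]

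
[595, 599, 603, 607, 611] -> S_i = 595 + 4*i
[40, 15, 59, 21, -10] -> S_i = Random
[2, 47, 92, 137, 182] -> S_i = 2 + 45*i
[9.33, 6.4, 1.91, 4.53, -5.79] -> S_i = Random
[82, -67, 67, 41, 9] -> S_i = Random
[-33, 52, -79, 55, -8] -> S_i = Random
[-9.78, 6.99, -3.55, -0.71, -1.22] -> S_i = Random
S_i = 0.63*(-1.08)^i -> [0.63, -0.68, 0.73, -0.79, 0.86]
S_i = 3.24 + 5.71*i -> [3.24, 8.95, 14.66, 20.37, 26.08]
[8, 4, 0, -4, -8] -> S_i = 8 + -4*i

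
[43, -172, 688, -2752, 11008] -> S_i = 43*-4^i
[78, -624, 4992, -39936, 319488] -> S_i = 78*-8^i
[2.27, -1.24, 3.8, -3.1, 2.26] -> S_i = Random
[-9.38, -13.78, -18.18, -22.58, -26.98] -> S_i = -9.38 + -4.40*i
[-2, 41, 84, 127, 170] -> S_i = -2 + 43*i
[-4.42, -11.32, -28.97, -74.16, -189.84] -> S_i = -4.42*2.56^i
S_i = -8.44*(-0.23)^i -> [-8.44, 1.94, -0.45, 0.1, -0.02]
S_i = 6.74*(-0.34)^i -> [6.74, -2.29, 0.78, -0.26, 0.09]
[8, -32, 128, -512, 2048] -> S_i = 8*-4^i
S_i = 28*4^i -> [28, 112, 448, 1792, 7168]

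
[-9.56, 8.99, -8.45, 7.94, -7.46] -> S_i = -9.56*(-0.94)^i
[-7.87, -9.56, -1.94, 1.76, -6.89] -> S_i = Random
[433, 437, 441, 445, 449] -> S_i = 433 + 4*i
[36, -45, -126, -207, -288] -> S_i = 36 + -81*i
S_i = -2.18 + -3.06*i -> [-2.18, -5.24, -8.3, -11.36, -14.42]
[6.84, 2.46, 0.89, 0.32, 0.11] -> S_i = 6.84*0.36^i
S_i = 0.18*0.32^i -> [0.18, 0.06, 0.02, 0.01, 0.0]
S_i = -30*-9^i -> [-30, 270, -2430, 21870, -196830]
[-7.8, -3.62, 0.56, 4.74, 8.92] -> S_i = -7.80 + 4.18*i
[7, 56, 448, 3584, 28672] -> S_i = 7*8^i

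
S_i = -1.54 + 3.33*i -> [-1.54, 1.79, 5.12, 8.45, 11.78]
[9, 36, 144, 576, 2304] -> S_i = 9*4^i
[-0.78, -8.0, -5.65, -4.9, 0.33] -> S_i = Random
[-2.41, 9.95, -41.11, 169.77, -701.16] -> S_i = -2.41*(-4.13)^i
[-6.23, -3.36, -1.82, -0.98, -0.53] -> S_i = -6.23*0.54^i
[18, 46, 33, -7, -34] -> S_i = Random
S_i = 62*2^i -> [62, 124, 248, 496, 992]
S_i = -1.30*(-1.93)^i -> [-1.3, 2.51, -4.84, 9.35, -18.04]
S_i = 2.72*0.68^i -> [2.72, 1.85, 1.26, 0.86, 0.58]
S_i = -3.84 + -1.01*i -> [-3.84, -4.85, -5.86, -6.87, -7.88]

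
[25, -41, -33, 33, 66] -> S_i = Random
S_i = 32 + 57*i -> [32, 89, 146, 203, 260]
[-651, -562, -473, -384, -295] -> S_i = -651 + 89*i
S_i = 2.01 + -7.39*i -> [2.01, -5.38, -12.77, -20.16, -27.55]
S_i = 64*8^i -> [64, 512, 4096, 32768, 262144]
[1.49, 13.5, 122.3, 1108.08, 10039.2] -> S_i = 1.49*9.06^i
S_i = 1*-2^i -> [1, -2, 4, -8, 16]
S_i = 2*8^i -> [2, 16, 128, 1024, 8192]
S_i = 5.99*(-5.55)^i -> [5.99, -33.24, 184.51, -1024.01, 5683.28]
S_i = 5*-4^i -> [5, -20, 80, -320, 1280]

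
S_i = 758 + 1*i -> [758, 759, 760, 761, 762]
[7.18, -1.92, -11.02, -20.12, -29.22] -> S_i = 7.18 + -9.10*i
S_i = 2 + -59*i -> [2, -57, -116, -175, -234]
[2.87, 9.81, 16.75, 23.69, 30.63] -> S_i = 2.87 + 6.94*i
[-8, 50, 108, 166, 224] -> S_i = -8 + 58*i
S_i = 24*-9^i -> [24, -216, 1944, -17496, 157464]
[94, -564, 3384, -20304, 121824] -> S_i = 94*-6^i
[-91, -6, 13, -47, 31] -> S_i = Random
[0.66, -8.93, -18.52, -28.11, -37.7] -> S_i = 0.66 + -9.59*i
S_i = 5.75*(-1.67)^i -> [5.75, -9.6, 16.04, -26.78, 44.72]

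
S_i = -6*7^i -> [-6, -42, -294, -2058, -14406]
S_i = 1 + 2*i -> [1, 3, 5, 7, 9]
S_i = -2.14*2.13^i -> [-2.14, -4.56, -9.71, -20.68, -44.05]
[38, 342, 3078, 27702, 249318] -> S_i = 38*9^i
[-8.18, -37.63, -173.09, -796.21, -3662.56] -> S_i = -8.18*4.60^i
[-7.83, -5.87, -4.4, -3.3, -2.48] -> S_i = -7.83*0.75^i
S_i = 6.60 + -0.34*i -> [6.6, 6.26, 5.92, 5.58, 5.24]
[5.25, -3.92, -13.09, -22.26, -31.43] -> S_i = 5.25 + -9.17*i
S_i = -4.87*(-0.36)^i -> [-4.87, 1.75, -0.63, 0.23, -0.08]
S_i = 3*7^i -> [3, 21, 147, 1029, 7203]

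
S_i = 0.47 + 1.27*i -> [0.47, 1.74, 3.01, 4.28, 5.55]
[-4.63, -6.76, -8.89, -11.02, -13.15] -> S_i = -4.63 + -2.13*i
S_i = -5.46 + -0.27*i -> [-5.46, -5.73, -6.0, -6.27, -6.54]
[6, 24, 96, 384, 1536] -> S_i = 6*4^i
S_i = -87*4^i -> [-87, -348, -1392, -5568, -22272]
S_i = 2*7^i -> [2, 14, 98, 686, 4802]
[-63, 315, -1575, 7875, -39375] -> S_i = -63*-5^i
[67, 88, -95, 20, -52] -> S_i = Random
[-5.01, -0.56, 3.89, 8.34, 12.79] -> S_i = -5.01 + 4.45*i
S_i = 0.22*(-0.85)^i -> [0.22, -0.19, 0.16, -0.14, 0.11]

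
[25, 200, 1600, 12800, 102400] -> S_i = 25*8^i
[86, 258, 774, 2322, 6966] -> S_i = 86*3^i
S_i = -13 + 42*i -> [-13, 29, 71, 113, 155]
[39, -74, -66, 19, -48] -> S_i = Random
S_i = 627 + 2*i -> [627, 629, 631, 633, 635]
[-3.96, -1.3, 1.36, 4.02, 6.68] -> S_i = -3.96 + 2.66*i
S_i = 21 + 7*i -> [21, 28, 35, 42, 49]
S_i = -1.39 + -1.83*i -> [-1.39, -3.22, -5.05, -6.88, -8.71]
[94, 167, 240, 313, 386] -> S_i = 94 + 73*i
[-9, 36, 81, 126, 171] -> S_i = -9 + 45*i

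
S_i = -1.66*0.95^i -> [-1.66, -1.58, -1.5, -1.42, -1.35]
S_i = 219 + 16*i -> [219, 235, 251, 267, 283]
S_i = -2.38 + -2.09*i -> [-2.38, -4.47, -6.56, -8.65, -10.74]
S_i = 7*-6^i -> [7, -42, 252, -1512, 9072]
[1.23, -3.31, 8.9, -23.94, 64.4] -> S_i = 1.23*(-2.69)^i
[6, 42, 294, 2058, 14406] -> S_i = 6*7^i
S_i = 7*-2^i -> [7, -14, 28, -56, 112]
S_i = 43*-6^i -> [43, -258, 1548, -9288, 55728]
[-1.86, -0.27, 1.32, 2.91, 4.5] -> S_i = -1.86 + 1.59*i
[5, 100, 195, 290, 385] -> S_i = 5 + 95*i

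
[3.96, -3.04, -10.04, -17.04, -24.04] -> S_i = 3.96 + -7.00*i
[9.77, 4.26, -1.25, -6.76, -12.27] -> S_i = 9.77 + -5.51*i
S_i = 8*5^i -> [8, 40, 200, 1000, 5000]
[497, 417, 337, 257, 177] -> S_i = 497 + -80*i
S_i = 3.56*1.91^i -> [3.56, 6.8, 12.99, 24.81, 47.38]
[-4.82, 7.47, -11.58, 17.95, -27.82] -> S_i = -4.82*(-1.55)^i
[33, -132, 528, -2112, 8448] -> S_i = 33*-4^i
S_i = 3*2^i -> [3, 6, 12, 24, 48]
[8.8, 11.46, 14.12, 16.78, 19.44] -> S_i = 8.80 + 2.66*i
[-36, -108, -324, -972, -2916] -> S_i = -36*3^i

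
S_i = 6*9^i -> [6, 54, 486, 4374, 39366]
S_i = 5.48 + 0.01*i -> [5.48, 5.49, 5.5, 5.51, 5.52]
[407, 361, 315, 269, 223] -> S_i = 407 + -46*i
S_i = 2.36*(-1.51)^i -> [2.36, -3.56, 5.38, -8.13, 12.27]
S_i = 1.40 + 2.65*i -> [1.4, 4.05, 6.7, 9.35, 12.0]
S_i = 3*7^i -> [3, 21, 147, 1029, 7203]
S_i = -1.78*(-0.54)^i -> [-1.78, 0.96, -0.52, 0.28, -0.15]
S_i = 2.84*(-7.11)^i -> [2.84, -20.19, 143.57, -1020.77, 7257.66]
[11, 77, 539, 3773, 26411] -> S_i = 11*7^i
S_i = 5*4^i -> [5, 20, 80, 320, 1280]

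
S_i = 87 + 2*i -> [87, 89, 91, 93, 95]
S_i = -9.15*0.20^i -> [-9.15, -1.83, -0.37, -0.07, -0.01]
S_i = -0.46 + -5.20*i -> [-0.46, -5.66, -10.86, -16.06, -21.26]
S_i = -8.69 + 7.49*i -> [-8.69, -1.2, 6.29, 13.78, 21.27]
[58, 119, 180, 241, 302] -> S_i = 58 + 61*i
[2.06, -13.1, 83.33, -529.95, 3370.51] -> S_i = 2.06*(-6.36)^i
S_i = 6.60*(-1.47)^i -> [6.6, -9.7, 14.26, -20.97, 30.82]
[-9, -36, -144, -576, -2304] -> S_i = -9*4^i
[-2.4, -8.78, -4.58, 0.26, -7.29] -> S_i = Random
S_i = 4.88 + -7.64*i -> [4.88, -2.76, -10.4, -18.04, -25.68]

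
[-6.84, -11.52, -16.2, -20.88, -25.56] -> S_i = -6.84 + -4.68*i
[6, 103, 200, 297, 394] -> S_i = 6 + 97*i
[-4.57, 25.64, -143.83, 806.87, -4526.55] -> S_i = -4.57*(-5.61)^i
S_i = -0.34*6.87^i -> [-0.34, -2.34, -16.05, -110.24, -757.37]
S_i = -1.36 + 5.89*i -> [-1.36, 4.53, 10.42, 16.31, 22.2]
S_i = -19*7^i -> [-19, -133, -931, -6517, -45619]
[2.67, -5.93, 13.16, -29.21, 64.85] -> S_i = 2.67*(-2.22)^i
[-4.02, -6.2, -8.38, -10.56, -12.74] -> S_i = -4.02 + -2.18*i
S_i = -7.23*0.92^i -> [-7.23, -6.65, -6.12, -5.63, -5.18]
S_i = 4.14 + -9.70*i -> [4.14, -5.56, -15.26, -24.96, -34.66]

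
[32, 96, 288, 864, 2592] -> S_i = 32*3^i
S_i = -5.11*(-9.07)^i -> [-5.11, 46.35, -420.37, 3812.79, -34582.0]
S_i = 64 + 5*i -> [64, 69, 74, 79, 84]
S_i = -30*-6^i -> [-30, 180, -1080, 6480, -38880]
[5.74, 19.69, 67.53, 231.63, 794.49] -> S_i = 5.74*3.43^i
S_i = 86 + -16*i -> [86, 70, 54, 38, 22]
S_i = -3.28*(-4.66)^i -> [-3.28, 15.28, -71.23, 331.92, -1546.74]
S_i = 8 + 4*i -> [8, 12, 16, 20, 24]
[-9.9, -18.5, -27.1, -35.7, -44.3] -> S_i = -9.90 + -8.60*i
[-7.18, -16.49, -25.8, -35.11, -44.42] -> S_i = -7.18 + -9.31*i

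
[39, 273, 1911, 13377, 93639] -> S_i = 39*7^i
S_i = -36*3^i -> [-36, -108, -324, -972, -2916]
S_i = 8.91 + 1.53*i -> [8.91, 10.44, 11.97, 13.5, 15.03]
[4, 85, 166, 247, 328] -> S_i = 4 + 81*i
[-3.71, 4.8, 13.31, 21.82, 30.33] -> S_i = -3.71 + 8.51*i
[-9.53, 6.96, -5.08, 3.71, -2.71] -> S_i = -9.53*(-0.73)^i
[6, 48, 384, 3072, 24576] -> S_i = 6*8^i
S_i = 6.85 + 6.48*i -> [6.85, 13.33, 19.81, 26.29, 32.77]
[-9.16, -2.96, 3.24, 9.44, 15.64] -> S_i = -9.16 + 6.20*i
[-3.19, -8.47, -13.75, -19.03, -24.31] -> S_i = -3.19 + -5.28*i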